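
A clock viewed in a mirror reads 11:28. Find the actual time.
Reflection across the vertical (12-6) axis maps a hand at angle A degrees to (360 - A) degrees, which sends a reading of T minutes past 12:00 to (720 - T) minutes past 12:00.
Mirror reads 11:28 = 688 minutes past 12:00.
Actual time: (720 - 688) mod 720 = 32 minutes = 12:32.

Final answer: 12:32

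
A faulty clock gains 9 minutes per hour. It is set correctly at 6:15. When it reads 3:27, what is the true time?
For every 60 true minutes, the faulty clock advances 69 minutes, so 1 faulty-clock minute corresponds to 60/69 true minutes.
From 6:15 to 3:27 on the faulty dial is 552 minutes.
True elapsed: 552 x 60/69 = 480 minutes = 8 hours.
True time: 6:15 + 8 hours = 2:15.

Final answer: 2:15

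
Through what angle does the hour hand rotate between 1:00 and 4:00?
The hour hand moves 0.5 degrees per minute.
Time elapsed: 4:00 - 1:00 = 180 minutes
Angular displacement: 180 x 0.5 = 90 degrees

Final answer: 90 degrees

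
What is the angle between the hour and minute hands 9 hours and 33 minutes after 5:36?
First find the time 9 hours and 33 minutes after 5:36.
Total minutes: 5 x 60 + 36 + 9 x 60 + 33 = 909.
909 mod 720 = 189 minutes = 3:09.
Now compute the angle at 3:09:
Hour hand: 3 x 30 + 9 x 0.5 = 94.5 degrees
Minute hand: 9 x 6 = 54 degrees
Difference: |94.5 - 54| = 40.5 degrees
The angle is 40.5 degrees

Final answer: 40.5 degrees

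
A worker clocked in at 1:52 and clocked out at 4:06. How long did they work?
From 1:52 to 4:06:
(4 x 60 + 6) - (1 x 60 + 52) = 246 - 112 = 134 minutes
= 2 hours and 14 minutes

Final answer: 2 hours and 14 minutes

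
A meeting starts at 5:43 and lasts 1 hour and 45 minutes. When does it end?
Starting time: 5:43
Adding 45 minutes to 43 minutes: 43 + 45 = 88 minutes = 1 hour and 28 minutes
Adding 1 hour: 5 + 1 + 1 (carry) = 7
Final time: 7:28

Final answer: 7:28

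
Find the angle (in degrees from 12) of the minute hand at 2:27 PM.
The minute hand moves 6 degrees per minute.
At 2:27: 27 x 6 = 162 degrees

Final answer: 162 degrees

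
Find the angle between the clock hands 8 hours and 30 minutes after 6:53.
First find the time 8 hours and 30 minutes after 6:53.
Total minutes: 6 x 60 + 53 + 8 x 60 + 30 = 923.
923 mod 720 = 203 minutes = 3:23.
Now compute the angle at 3:23:
Hour hand: 3 x 30 + 23 x 0.5 = 101.5 degrees
Minute hand: 23 x 6 = 138 degrees
Difference: |101.5 - 138| = 36.5 degrees
The angle is 36.5 degrees

Final answer: 36.5 degrees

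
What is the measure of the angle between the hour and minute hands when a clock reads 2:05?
Hour hand position: 2 x 30 + 5 x 0.5 = 62.5 degrees
Minute hand position: 5 x 6 = 30 degrees
Difference: |62.5 - 30| = 32.5 degrees
The angle between the hands is 32.5 degrees

Final answer: 32.5 degrees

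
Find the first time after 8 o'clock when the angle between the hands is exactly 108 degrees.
At t minutes past 8:00, the hour hand is at 30 x 8 + 0.5t degrees and the minute hand is at 6t degrees.
The smaller angle between them is 108 degrees when |30H - 5.5t| = 108 or |30H - 5.5t| = 252.
With H = 8, solve 30 x 8 - 5.5t = +/- target for each target:
  t = (30 x 8 - 108) / 5.5 = 24
  t = (30 x 8 + 108) / 5.5 = 63.27 (outside (0, 60))
  t = (30 x 8 - 252) / 5.5 = -2.18 (outside (0, 60))
  t = (30 x 8 + 252) / 5.5 = 89.45 (outside (0, 60))
Valid solutions in (0, 60): {24} minutes.
The first occurrence is t = 24 minutes.
The hands form a 108-degree angle at 24 minutes past 8:00.

Final answer: 24 minutes past 8:00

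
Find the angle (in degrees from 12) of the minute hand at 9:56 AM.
The minute hand moves 6 degrees per minute.
At 9:56: 56 x 6 = 336 degrees

Final answer: 336 degrees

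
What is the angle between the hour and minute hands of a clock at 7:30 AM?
Hour hand position: 7 x 30 + 30 x 0.5 = 225 degrees
Minute hand position: 30 x 6 = 180 degrees
Difference: |225 - 180| = 45 degrees
The angle between the hands is 45 degrees

Final answer: 45 degrees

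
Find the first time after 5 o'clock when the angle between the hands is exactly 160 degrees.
At t minutes past 5:00, the hour hand is at 30 x 5 + 0.5t degrees and the minute hand is at 6t degrees.
The smaller angle between them is 160 degrees when |30H - 5.5t| = 160 or |30H - 5.5t| = 200.
With H = 5, solve 30 x 5 - 5.5t = +/- target for each target:
  t = (30 x 5 - 160) / 5.5 = -1.82 (outside (0, 60))
  t = (30 x 5 + 160) / 5.5 = 56.36
  t = (30 x 5 - 200) / 5.5 = -9.09 (outside (0, 60))
  t = (30 x 5 + 200) / 5.5 = 63.64 (outside (0, 60))
Valid solutions in (0, 60): {56.36} minutes.
The first occurrence is t = 56.36 minutes.
The hands form a 160-degree angle at 56.36 minutes past 5:00.

Final answer: 56.36 minutes past 5:00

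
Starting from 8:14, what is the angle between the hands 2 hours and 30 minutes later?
First find the time 2 hours and 30 minutes after 8:14.
Total minutes: 8 x 60 + 14 + 2 x 60 + 30 = 644.
644 mod 720 = 644 minutes = 10:44.
Now compute the angle at 10:44:
Hour hand: 10 x 30 + 44 x 0.5 = 322 degrees
Minute hand: 44 x 6 = 264 degrees
Difference: |322 - 264| = 58 degrees
The angle is 58 degrees

Final answer: 58 degrees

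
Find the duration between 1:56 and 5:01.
From 1:56 to 5:01:
(5 x 60 + 1) - (1 x 60 + 56) = 301 - 116 = 185 minutes
= 3 hours and 5 minutes

Final answer: 3 hours and 5 minutes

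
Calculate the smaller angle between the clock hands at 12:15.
Hour hand position: 0 x 30 + 15 x 0.5 = 7.5 degrees
Minute hand position: 15 x 6 = 90 degrees
Difference: |7.5 - 90| = 82.5 degrees
The angle between the hands is 82.5 degrees

Final answer: 82.5 degrees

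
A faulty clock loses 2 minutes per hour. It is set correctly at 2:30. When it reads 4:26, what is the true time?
For every 60 true minutes, the faulty clock advances 58 minutes, so 1 faulty-clock minute corresponds to 60/58 true minutes.
From 2:30 to 4:26 on the faulty dial is 116 minutes.
True elapsed: 116 x 60/58 = 120 minutes = 2 hours.
True time: 2:30 + 2 hours = 4:30.

Final answer: 4:30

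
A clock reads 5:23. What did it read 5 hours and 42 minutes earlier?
Starting time: 5:23 = 323 total minutes past 12:00
Subtracting: 5 hours and 42 minutes = 342 minutes
323 - 342 = -19 (negative, add 12 hours = 720) = 701 minutes
= 11 hours and 41 minutes past 12:00 = 11:41

Final answer: 11:41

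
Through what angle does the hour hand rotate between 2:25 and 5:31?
The hour hand moves 0.5 degrees per minute.
Time elapsed: 5:31 - 2:25 = 186 minutes
Angular displacement: 186 x 0.5 = 93 degrees

Final answer: 93 degrees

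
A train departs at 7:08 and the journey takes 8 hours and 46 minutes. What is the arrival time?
Starting time: 7:08
Adding 46 minutes to 8 minutes: 8 + 46 = 54 minutes
Adding 8 hours: 7 + 8 = 15 - 12 = 3
Final time: 3:54

Final answer: 3:54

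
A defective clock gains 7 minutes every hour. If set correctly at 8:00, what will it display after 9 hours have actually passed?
For every 60 true minutes, the faulty clock advances 60 + 7 = 67 minutes.
True elapsed: 9 hours = 540 minutes.
Faulty clock advances: 540 x 67/60 = 603 minutes (drift: 63 minutes ahead).
Shown time: 8:00 + 603 minutes = 6:03.

Final answer: 6:03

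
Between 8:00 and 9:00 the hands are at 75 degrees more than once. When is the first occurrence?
At t minutes past 8:00, the hour hand is at 30 x 8 + 0.5t degrees and the minute hand is at 6t degrees.
The smaller angle between them is 75 degrees when |30H - 5.5t| = 75 or |30H - 5.5t| = 285.
With H = 8, solve 30 x 8 - 5.5t = +/- target for each target:
  t = (30 x 8 - 75) / 5.5 = 30
  t = (30 x 8 + 75) / 5.5 = 57.27
  t = (30 x 8 - 285) / 5.5 = -8.18 (outside (0, 60))
  t = (30 x 8 + 285) / 5.5 = 95.45 (outside (0, 60))
Valid solutions in (0, 60): {30, 57.27} minutes.
The first occurrence is t = 30 minutes.
The hands form a 75-degree angle at 30 minutes past 8:00.

Final answer: 30 minutes past 8:00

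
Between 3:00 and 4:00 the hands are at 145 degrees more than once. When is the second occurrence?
At t minutes past 3:00, the hour hand is at 30 x 3 + 0.5t degrees and the minute hand is at 6t degrees.
The smaller angle between them is 145 degrees when |30H - 5.5t| = 145 or |30H - 5.5t| = 215.
With H = 3, solve 30 x 3 - 5.5t = +/- target for each target:
  t = (30 x 3 - 145) / 5.5 = -10 (outside (0, 60))
  t = (30 x 3 + 145) / 5.5 = 42.73
  t = (30 x 3 - 215) / 5.5 = -22.73 (outside (0, 60))
  t = (30 x 3 + 215) / 5.5 = 55.45
Valid solutions in (0, 60): {42.73, 55.45} minutes.
The second occurrence is t = 55.45 minutes.
The hands form a 145-degree angle at 55.45 minutes past 3:00.

Final answer: 55.45 minutes past 3:00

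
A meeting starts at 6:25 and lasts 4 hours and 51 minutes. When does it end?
Starting time: 6:25
Adding 51 minutes to 25 minutes: 25 + 51 = 76 minutes = 1 hour and 16 minutes
Adding 4 hours: 6 + 4 + 1 (carry) = 11
Final time: 11:16

Final answer: 11:16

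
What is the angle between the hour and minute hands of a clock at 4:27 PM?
Hour hand position: 4 x 30 + 27 x 0.5 = 133.5 degrees
Minute hand position: 27 x 6 = 162 degrees
Difference: |133.5 - 162| = 28.5 degrees
The angle between the hands is 28.5 degrees

Final answer: 28.5 degrees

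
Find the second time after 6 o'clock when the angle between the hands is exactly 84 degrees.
At t minutes past 6:00, the hour hand is at 30 x 6 + 0.5t degrees and the minute hand is at 6t degrees.
The smaller angle between them is 84 degrees when |30H - 5.5t| = 84 or |30H - 5.5t| = 276.
With H = 6, solve 30 x 6 - 5.5t = +/- target for each target:
  t = (30 x 6 - 84) / 5.5 = 17.45
  t = (30 x 6 + 84) / 5.5 = 48
  t = (30 x 6 - 276) / 5.5 = -17.45 (outside (0, 60))
  t = (30 x 6 + 276) / 5.5 = 82.91 (outside (0, 60))
Valid solutions in (0, 60): {17.45, 48} minutes.
The second occurrence is t = 48 minutes.
The hands form a 84-degree angle at 48 minutes past 6:00.

Final answer: 48 minutes past 6:00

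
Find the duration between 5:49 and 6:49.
From 5:49 to 6:49:
(6 x 60 + 49) - (5 x 60 + 49) = 409 - 349 = 60 minutes
= 1 hour

Final answer: 1 hour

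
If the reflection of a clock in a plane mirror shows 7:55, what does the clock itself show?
Reflection across the vertical (12-6) axis maps a hand at angle A degrees to (360 - A) degrees, which sends a reading of T minutes past 12:00 to (720 - T) minutes past 12:00.
Mirror reads 7:55 = 475 minutes past 12:00.
Actual time: (720 - 475) mod 720 = 245 minutes = 4:05.

Final answer: 4:05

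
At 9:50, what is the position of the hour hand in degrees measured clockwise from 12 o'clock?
The hour hand moves 30 degrees per hour and 0.5 degrees per minute.
At 9:50: (9) x 30 + 50 x 0.5 = 270 + 25 = 295 degrees

Final answer: 295 degrees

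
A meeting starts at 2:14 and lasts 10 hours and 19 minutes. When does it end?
Starting time: 2:14
Adding 19 minutes to 14 minutes: 14 + 19 = 33 minutes
Adding 10 hours: 2 + 10 = 12
Final time: 12:33

Final answer: 12:33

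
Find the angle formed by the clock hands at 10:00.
Hour hand position: 10 x 30 + 0 x 0.5 = 300 degrees
Minute hand position: 0 x 6 = 0 degrees
Difference: |300 - 0| = 300 degrees
Since 300 > 180, the smaller angle is 360 - 300 = 60 degrees

Final answer: 60 degrees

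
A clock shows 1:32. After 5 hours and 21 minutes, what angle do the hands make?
First find the time 5 hours and 21 minutes after 1:32.
Total minutes: 1 x 60 + 32 + 5 x 60 + 21 = 413.
413 mod 720 = 413 minutes = 6:53.
Now compute the angle at 6:53:
Hour hand: 6 x 30 + 53 x 0.5 = 206.5 degrees
Minute hand: 53 x 6 = 318 degrees
Difference: |206.5 - 318| = 111.5 degrees
The angle is 111.5 degrees

Final answer: 111.5 degrees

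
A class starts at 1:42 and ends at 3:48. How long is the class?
From 1:42 to 3:48:
(3 x 60 + 48) - (1 x 60 + 42) = 228 - 102 = 126 minutes
= 2 hours and 6 minutes

Final answer: 2 hours and 6 minutes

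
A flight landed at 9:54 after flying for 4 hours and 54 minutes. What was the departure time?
Starting time: 9:54 = 594 total minutes past 12:00
Subtracting: 4 hours and 54 minutes = 294 minutes
594 - 294 = 300 minutes
= 5 hours past 12:00 = 5:00

Final answer: 5:00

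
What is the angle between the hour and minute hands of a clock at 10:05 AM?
Hour hand position: 10 x 30 + 5 x 0.5 = 302.5 degrees
Minute hand position: 5 x 6 = 30 degrees
Difference: |302.5 - 30| = 272.5 degrees
Since 272.5 > 180, the smaller angle is 360 - 272.5 = 87.5 degrees

Final answer: 87.5 degrees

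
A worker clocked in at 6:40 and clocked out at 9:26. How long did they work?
From 6:40 to 9:26:
(9 x 60 + 26) - (6 x 60 + 40) = 566 - 400 = 166 minutes
= 2 hours and 46 minutes

Final answer: 2 hours and 46 minutes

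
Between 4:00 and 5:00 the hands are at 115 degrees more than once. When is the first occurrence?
At t minutes past 4:00, the hour hand is at 30 x 4 + 0.5t degrees and the minute hand is at 6t degrees.
The smaller angle between them is 115 degrees when |30H - 5.5t| = 115 or |30H - 5.5t| = 245.
With H = 4, solve 30 x 4 - 5.5t = +/- target for each target:
  t = (30 x 4 - 115) / 5.5 = 0.91
  t = (30 x 4 + 115) / 5.5 = 42.73
  t = (30 x 4 - 245) / 5.5 = -22.73 (outside (0, 60))
  t = (30 x 4 + 245) / 5.5 = 66.36 (outside (0, 60))
Valid solutions in (0, 60): {0.91, 42.73} minutes.
The first occurrence is t = 0.91 minutes.
The hands form a 115-degree angle at 0.91 minutes past 4:00.

Final answer: 0.91 minutes past 4:00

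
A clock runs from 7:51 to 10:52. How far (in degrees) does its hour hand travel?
The hour hand moves 0.5 degrees per minute.
Time elapsed: 10:52 - 7:51 = 181 minutes
Angular displacement: 181 x 0.5 = 90.5 degrees

Final answer: 90.5 degrees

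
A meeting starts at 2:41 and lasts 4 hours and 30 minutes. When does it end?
Starting time: 2:41
Adding 30 minutes to 41 minutes: 41 + 30 = 71 minutes = 1 hour and 11 minutes
Adding 4 hours: 2 + 4 + 1 (carry) = 7
Final time: 7:11

Final answer: 7:11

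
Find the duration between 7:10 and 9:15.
From 7:10 to 9:15:
(9 x 60 + 15) - (7 x 60 + 10) = 555 - 430 = 125 minutes
= 2 hours and 5 minutes

Final answer: 2 hours and 5 minutes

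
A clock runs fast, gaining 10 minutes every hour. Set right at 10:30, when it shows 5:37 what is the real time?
For every 60 true minutes, the faulty clock advances 70 minutes, so 1 faulty-clock minute corresponds to 60/70 true minutes.
From 10:30 to 5:37 on the faulty dial is 427 minutes.
True elapsed: 427 x 60/70 = 366 minutes = 6 hours and 6 minutes.
True time: 10:30 + 6 hours and 6 minutes = 4:36.

Final answer: 4:36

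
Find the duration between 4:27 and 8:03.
From 4:27 to 8:03:
(8 x 60 + 3) - (4 x 60 + 27) = 483 - 267 = 216 minutes
= 3 hours and 36 minutes

Final answer: 3 hours and 36 minutes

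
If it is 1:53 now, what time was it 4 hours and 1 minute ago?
Starting time: 1:53 = 113 total minutes past 12:00
Subtracting: 4 hours and 1 minute = 241 minutes
113 - 241 = -128 (negative, add 12 hours = 720) = 592 minutes
= 9 hours and 52 minutes past 12:00 = 9:52

Final answer: 9:52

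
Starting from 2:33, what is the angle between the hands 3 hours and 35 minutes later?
First find the time 3 hours and 35 minutes after 2:33.
Total minutes: 2 x 60 + 33 + 3 x 60 + 35 = 368.
368 mod 720 = 368 minutes = 6:08.
Now compute the angle at 6:08:
Hour hand: 6 x 30 + 8 x 0.5 = 184 degrees
Minute hand: 8 x 6 = 48 degrees
Difference: |184 - 48| = 136 degrees
The angle is 136 degrees

Final answer: 136 degrees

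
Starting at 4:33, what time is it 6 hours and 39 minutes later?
Starting time: 4:33
Adding 39 minutes to 33 minutes: 33 + 39 = 72 minutes = 1 hour and 12 minutes
Adding 6 hours: 4 + 6 + 1 (carry) = 11
Final time: 11:12

Final answer: 11:12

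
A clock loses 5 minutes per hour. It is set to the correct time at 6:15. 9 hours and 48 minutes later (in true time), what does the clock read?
For every 60 true minutes, the faulty clock advances 60 - 5 = 55 minutes.
True elapsed: 9 hours and 48 minutes = 588 minutes.
Faulty clock advances: 588 x 55/60 = 539 minutes (drift: 49 minutes behind).
Shown time: 6:15 + 539 minutes = 3:14.

Final answer: 3:14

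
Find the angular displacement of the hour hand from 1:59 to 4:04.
The hour hand moves 0.5 degrees per minute.
Time elapsed: 4:04 - 1:59 = 125 minutes
Angular displacement: 125 x 0.5 = 62.5 degrees

Final answer: 62.5 degrees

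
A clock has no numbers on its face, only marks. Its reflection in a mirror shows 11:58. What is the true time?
Reflection across the vertical (12-6) axis maps a hand at angle A degrees to (360 - A) degrees, which sends a reading of T minutes past 12:00 to (720 - T) minutes past 12:00.
Mirror reads 11:58 = 718 minutes past 12:00.
Actual time: (720 - 718) mod 720 = 2 minutes = 12:02.

Final answer: 12:02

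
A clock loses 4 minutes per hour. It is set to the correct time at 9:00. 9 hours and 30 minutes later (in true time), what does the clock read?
For every 60 true minutes, the faulty clock advances 60 - 4 = 56 minutes.
True elapsed: 9 hours and 30 minutes = 570 minutes.
Faulty clock advances: 570 x 56/60 = 532 minutes (drift: 38 minutes behind).
Shown time: 9:00 + 532 minutes = 5:52.

Final answer: 5:52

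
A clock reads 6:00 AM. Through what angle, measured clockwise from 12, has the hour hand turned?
The hour hand moves 30 degrees per hour and 0.5 degrees per minute.
At 6:00: (6) x 30 + 0 x 0.5 = 180 + 0 = 180 degrees

Final answer: 180 degrees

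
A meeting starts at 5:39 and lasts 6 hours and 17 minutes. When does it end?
Starting time: 5:39
Adding 17 minutes to 39 minutes: 39 + 17 = 56 minutes
Adding 6 hours: 5 + 6 = 11
Final time: 11:56

Final answer: 11:56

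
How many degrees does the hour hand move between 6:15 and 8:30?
The hour hand moves 0.5 degrees per minute.
Time elapsed: 8:30 - 6:15 = 135 minutes
Angular displacement: 135 x 0.5 = 67.5 degrees

Final answer: 67.5 degrees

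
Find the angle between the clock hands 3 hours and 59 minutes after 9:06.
First find the time 3 hours and 59 minutes after 9:06.
Total minutes: 9 x 60 + 6 + 3 x 60 + 59 = 785.
785 mod 720 = 65 minutes = 1:05.
Now compute the angle at 1:05:
Hour hand: 1 x 30 + 5 x 0.5 = 32.5 degrees
Minute hand: 5 x 6 = 30 degrees
Difference: |32.5 - 30| = 2.5 degrees
The angle is 2.5 degrees

Final answer: 2.5 degrees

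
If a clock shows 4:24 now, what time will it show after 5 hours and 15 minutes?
Starting time: 4:24
Adding 15 minutes to 24 minutes: 24 + 15 = 39 minutes
Adding 5 hours: 4 + 5 = 9
Final time: 9:39

Final answer: 9:39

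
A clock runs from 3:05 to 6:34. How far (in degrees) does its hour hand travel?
The hour hand moves 0.5 degrees per minute.
Time elapsed: 6:34 - 3:05 = 209 minutes
Angular displacement: 209 x 0.5 = 104.5 degrees

Final answer: 104.5 degrees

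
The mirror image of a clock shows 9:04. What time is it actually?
Reflection across the vertical (12-6) axis maps a hand at angle A degrees to (360 - A) degrees, which sends a reading of T minutes past 12:00 to (720 - T) minutes past 12:00.
Mirror reads 9:04 = 544 minutes past 12:00.
Actual time: (720 - 544) mod 720 = 176 minutes = 2:56.

Final answer: 2:56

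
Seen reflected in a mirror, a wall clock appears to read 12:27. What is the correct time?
Reflection across the vertical (12-6) axis maps a hand at angle A degrees to (360 - A) degrees, which sends a reading of T minutes past 12:00 to (720 - T) minutes past 12:00.
Mirror reads 12:27 = 27 minutes past 12:00.
Actual time: (720 - 27) mod 720 = 693 minutes = 11:33.

Final answer: 11:33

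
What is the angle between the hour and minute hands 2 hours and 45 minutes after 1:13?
First find the time 2 hours and 45 minutes after 1:13.
Total minutes: 1 x 60 + 13 + 2 x 60 + 45 = 238.
238 mod 720 = 238 minutes = 3:58.
Now compute the angle at 3:58:
Hour hand: 3 x 30 + 58 x 0.5 = 119 degrees
Minute hand: 58 x 6 = 348 degrees
Difference: |119 - 348| = 229 degrees
Smaller angle: 360 - 229 = 131 degrees

Final answer: 131 degrees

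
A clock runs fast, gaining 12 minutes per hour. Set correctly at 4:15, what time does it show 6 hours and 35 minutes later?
For every 60 true minutes, the faulty clock advances 60 + 12 = 72 minutes.
True elapsed: 6 hours and 35 minutes = 395 minutes.
Faulty clock advances: 395 x 72/60 = 474 minutes (drift: 79 minutes ahead).
Shown time: 4:15 + 474 minutes = 12:09.

Final answer: 12:09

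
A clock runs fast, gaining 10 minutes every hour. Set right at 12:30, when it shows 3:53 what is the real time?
For every 60 true minutes, the faulty clock advances 70 minutes, so 1 faulty-clock minute corresponds to 60/70 true minutes.
From 12:30 to 3:53 on the faulty dial is 203 minutes.
True elapsed: 203 x 60/70 = 174 minutes = 2 hours and 54 minutes.
True time: 12:30 + 2 hours and 54 minutes = 3:24.

Final answer: 3:24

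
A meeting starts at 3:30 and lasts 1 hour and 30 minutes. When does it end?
Starting time: 3:30
Adding 30 minutes to 30 minutes: 30 + 30 = 60 minutes = 1 hour
Adding 1 hour: 3 + 1 + 1 (carry) = 5
Final time: 5:00

Final answer: 5:00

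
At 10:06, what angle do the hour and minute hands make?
Hour hand position: 10 x 30 + 6 x 0.5 = 303 degrees
Minute hand position: 6 x 6 = 36 degrees
Difference: |303 - 36| = 267 degrees
Since 267 > 180, the smaller angle is 360 - 267 = 93 degrees

Final answer: 93 degrees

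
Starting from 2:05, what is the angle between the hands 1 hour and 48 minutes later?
First find the time 1 hour and 48 minutes after 2:05.
Total minutes: 2 x 60 + 5 + 1 x 60 + 48 = 233.
233 mod 720 = 233 minutes = 3:53.
Now compute the angle at 3:53:
Hour hand: 3 x 30 + 53 x 0.5 = 116.5 degrees
Minute hand: 53 x 6 = 318 degrees
Difference: |116.5 - 318| = 201.5 degrees
Smaller angle: 360 - 201.5 = 158.5 degrees

Final answer: 158.5 degrees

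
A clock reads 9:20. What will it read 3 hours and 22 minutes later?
Starting time: 9:20
Adding 22 minutes to 20 minutes: 20 + 22 = 42 minutes
Adding 3 hours: 9 + 3 = 12
Final time: 12:42

Final answer: 12:42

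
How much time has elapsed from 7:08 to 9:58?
From 7:08 to 9:58:
(9 x 60 + 58) - (7 x 60 + 8) = 598 - 428 = 170 minutes
= 2 hours and 50 minutes

Final answer: 2 hours and 50 minutes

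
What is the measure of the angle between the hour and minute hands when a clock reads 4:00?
Hour hand position: 4 x 30 + 0 x 0.5 = 120 degrees
Minute hand position: 0 x 6 = 0 degrees
Difference: |120 - 0| = 120 degrees
The angle between the hands is 120 degrees

Final answer: 120 degrees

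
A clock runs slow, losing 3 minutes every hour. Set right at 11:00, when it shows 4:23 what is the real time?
For every 60 true minutes, the faulty clock advances 57 minutes, so 1 faulty-clock minute corresponds to 60/57 true minutes.
From 11:00 to 4:23 on the faulty dial is 323 minutes.
True elapsed: 323 x 60/57 = 340 minutes = 5 hours and 40 minutes.
True time: 11:00 + 5 hours and 40 minutes = 4:40.

Final answer: 4:40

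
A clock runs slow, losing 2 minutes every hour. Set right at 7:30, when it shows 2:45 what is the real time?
For every 60 true minutes, the faulty clock advances 58 minutes, so 1 faulty-clock minute corresponds to 60/58 true minutes.
From 7:30 to 2:45 on the faulty dial is 435 minutes.
True elapsed: 435 x 60/58 = 450 minutes = 7 hours and 30 minutes.
True time: 7:30 + 7 hours and 30 minutes = 3:00.

Final answer: 3:00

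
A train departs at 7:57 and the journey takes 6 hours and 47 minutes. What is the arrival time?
Starting time: 7:57
Adding 47 minutes to 57 minutes: 57 + 47 = 104 minutes = 1 hour and 44 minutes
Adding 6 hours: 7 + 6 + 1 (carry) = 14 - 12 = 2
Final time: 2:44

Final answer: 2:44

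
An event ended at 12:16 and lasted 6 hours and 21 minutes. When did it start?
Starting time: 12:16 = 16 total minutes past 12:00
Subtracting: 6 hours and 21 minutes = 381 minutes
16 - 381 = -365 (negative, add 12 hours = 720) = 355 minutes
= 5 hours and 55 minutes past 12:00 = 5:55

Final answer: 5:55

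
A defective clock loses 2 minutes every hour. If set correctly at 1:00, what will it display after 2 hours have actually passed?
For every 60 true minutes, the faulty clock advances 60 - 2 = 58 minutes.
True elapsed: 2 hours = 120 minutes.
Faulty clock advances: 120 x 58/60 = 116 minutes (drift: 4 minutes behind).
Shown time: 1:00 + 116 minutes = 2:56.

Final answer: 2:56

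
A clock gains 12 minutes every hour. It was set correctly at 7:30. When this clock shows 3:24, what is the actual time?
For every 60 true minutes, the faulty clock advances 72 minutes, so 1 faulty-clock minute corresponds to 60/72 true minutes.
From 7:30 to 3:24 on the faulty dial is 474 minutes.
True elapsed: 474 x 60/72 = 395 minutes = 6 hours and 35 minutes.
True time: 7:30 + 6 hours and 35 minutes = 2:05.

Final answer: 2:05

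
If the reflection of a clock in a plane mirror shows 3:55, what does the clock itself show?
Reflection across the vertical (12-6) axis maps a hand at angle A degrees to (360 - A) degrees, which sends a reading of T minutes past 12:00 to (720 - T) minutes past 12:00.
Mirror reads 3:55 = 235 minutes past 12:00.
Actual time: (720 - 235) mod 720 = 485 minutes = 8:05.

Final answer: 8:05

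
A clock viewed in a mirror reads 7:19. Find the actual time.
Reflection across the vertical (12-6) axis maps a hand at angle A degrees to (360 - A) degrees, which sends a reading of T minutes past 12:00 to (720 - T) minutes past 12:00.
Mirror reads 7:19 = 439 minutes past 12:00.
Actual time: (720 - 439) mod 720 = 281 minutes = 4:41.

Final answer: 4:41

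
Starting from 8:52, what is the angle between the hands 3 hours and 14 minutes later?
First find the time 3 hours and 14 minutes after 8:52.
Total minutes: 8 x 60 + 52 + 3 x 60 + 14 = 726.
726 mod 720 = 6 minutes = 12:06.
Now compute the angle at 12:06:
Hour hand: 0 x 30 + 6 x 0.5 = 3 degrees
Minute hand: 6 x 6 = 36 degrees
Difference: |3 - 36| = 33 degrees
The angle is 33 degrees

Final answer: 33 degrees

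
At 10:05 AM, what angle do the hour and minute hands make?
Hour hand position: 10 x 30 + 5 x 0.5 = 302.5 degrees
Minute hand position: 5 x 6 = 30 degrees
Difference: |302.5 - 30| = 272.5 degrees
Since 272.5 > 180, the smaller angle is 360 - 272.5 = 87.5 degrees

Final answer: 87.5 degrees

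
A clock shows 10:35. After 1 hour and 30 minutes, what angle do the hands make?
First find the time 1 hour and 30 minutes after 10:35.
Total minutes: 10 x 60 + 35 + 1 x 60 + 30 = 725.
725 mod 720 = 5 minutes = 12:05.
Now compute the angle at 12:05:
Hour hand: 0 x 30 + 5 x 0.5 = 2.5 degrees
Minute hand: 5 x 6 = 30 degrees
Difference: |2.5 - 30| = 27.5 degrees
The angle is 27.5 degrees

Final answer: 27.5 degrees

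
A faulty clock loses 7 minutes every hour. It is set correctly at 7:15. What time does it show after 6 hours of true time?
For every 60 true minutes, the faulty clock advances 60 - 7 = 53 minutes.
True elapsed: 6 hours = 360 minutes.
Faulty clock advances: 360 x 53/60 = 318 minutes (drift: 42 minutes behind).
Shown time: 7:15 + 318 minutes = 12:33.

Final answer: 12:33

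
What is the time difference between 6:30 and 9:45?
From 6:30 to 9:45:
(9 x 60 + 45) - (6 x 60 + 30) = 585 - 390 = 195 minutes
= 3 hours and 15 minutes

Final answer: 3 hours and 15 minutes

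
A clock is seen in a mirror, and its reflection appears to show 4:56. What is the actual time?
Reflection across the vertical (12-6) axis maps a hand at angle A degrees to (360 - A) degrees, which sends a reading of T minutes past 12:00 to (720 - T) minutes past 12:00.
Mirror reads 4:56 = 296 minutes past 12:00.
Actual time: (720 - 296) mod 720 = 424 minutes = 7:04.

Final answer: 7:04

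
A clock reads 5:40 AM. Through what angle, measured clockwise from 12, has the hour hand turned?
The hour hand moves 30 degrees per hour and 0.5 degrees per minute.
At 5:40: (5) x 30 + 40 x 0.5 = 150 + 20 = 170 degrees

Final answer: 170 degrees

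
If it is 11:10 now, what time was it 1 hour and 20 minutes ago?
Starting time: 11:10 = 670 total minutes past 12:00
Subtracting: 1 hour and 20 minutes = 80 minutes
670 - 80 = 590 minutes
= 9 hours and 50 minutes past 12:00 = 9:50

Final answer: 9:50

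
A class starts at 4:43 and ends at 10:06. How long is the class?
From 4:43 to 10:06:
(10 x 60 + 6) - (4 x 60 + 43) = 606 - 283 = 323 minutes
= 5 hours and 23 minutes

Final answer: 5 hours and 23 minutes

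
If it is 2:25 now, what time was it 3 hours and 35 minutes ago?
Starting time: 2:25 = 145 total minutes past 12:00
Subtracting: 3 hours and 35 minutes = 215 minutes
145 - 215 = -70 (negative, add 12 hours = 720) = 650 minutes
= 10 hours and 50 minutes past 12:00 = 10:50

Final answer: 10:50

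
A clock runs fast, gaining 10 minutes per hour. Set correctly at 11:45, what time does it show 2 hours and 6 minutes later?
For every 60 true minutes, the faulty clock advances 60 + 10 = 70 minutes.
True elapsed: 2 hours and 6 minutes = 126 minutes.
Faulty clock advances: 126 x 70/60 = 147 minutes (drift: 21 minutes ahead).
Shown time: 11:45 + 147 minutes = 2:12.

Final answer: 2:12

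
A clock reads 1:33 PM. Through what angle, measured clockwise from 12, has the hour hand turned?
The hour hand moves 30 degrees per hour and 0.5 degrees per minute.
At 1:33: (1) x 30 + 33 x 0.5 = 30 + 16.5 = 46.5 degrees

Final answer: 46.5 degrees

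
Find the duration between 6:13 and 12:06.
From 6:13 to 12:06:
(12 x 60 + 6) - (6 x 60 + 13) = 726 - 373 = 353 minutes
= 5 hours and 53 minutes

Final answer: 5 hours and 53 minutes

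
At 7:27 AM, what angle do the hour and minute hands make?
Hour hand position: 7 x 30 + 27 x 0.5 = 223.5 degrees
Minute hand position: 27 x 6 = 162 degrees
Difference: |223.5 - 162| = 61.5 degrees
The angle between the hands is 61.5 degrees

Final answer: 61.5 degrees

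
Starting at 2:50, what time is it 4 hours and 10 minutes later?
Starting time: 2:50
Adding 10 minutes to 50 minutes: 50 + 10 = 60 minutes = 1 hour
Adding 4 hours: 2 + 4 + 1 (carry) = 7
Final time: 7:00

Final answer: 7:00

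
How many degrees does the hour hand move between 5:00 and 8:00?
The hour hand moves 0.5 degrees per minute.
Time elapsed: 8:00 - 5:00 = 180 minutes
Angular displacement: 180 x 0.5 = 90 degrees

Final answer: 90 degrees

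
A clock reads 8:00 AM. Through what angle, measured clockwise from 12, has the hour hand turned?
The hour hand moves 30 degrees per hour and 0.5 degrees per minute.
At 8:00: (8) x 30 + 0 x 0.5 = 240 + 0 = 240 degrees

Final answer: 240 degrees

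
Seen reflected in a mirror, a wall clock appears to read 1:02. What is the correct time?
Reflection across the vertical (12-6) axis maps a hand at angle A degrees to (360 - A) degrees, which sends a reading of T minutes past 12:00 to (720 - T) minutes past 12:00.
Mirror reads 1:02 = 62 minutes past 12:00.
Actual time: (720 - 62) mod 720 = 658 minutes = 10:58.

Final answer: 10:58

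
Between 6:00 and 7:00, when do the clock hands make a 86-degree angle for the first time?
At t minutes past 6:00, the hour hand is at 30 x 6 + 0.5t degrees and the minute hand is at 6t degrees.
The smaller angle between them is 86 degrees when |30H - 5.5t| = 86 or |30H - 5.5t| = 274.
With H = 6, solve 30 x 6 - 5.5t = +/- target for each target:
  t = (30 x 6 - 86) / 5.5 = 17.09
  t = (30 x 6 + 86) / 5.5 = 48.36
  t = (30 x 6 - 274) / 5.5 = -17.09 (outside (0, 60))
  t = (30 x 6 + 274) / 5.5 = 82.55 (outside (0, 60))
Valid solutions in (0, 60): {17.09, 48.36} minutes.
The first occurrence is t = 17.09 minutes.
The hands form a 86-degree angle at 17.09 minutes past 6:00.

Final answer: 17.09 minutes past 6:00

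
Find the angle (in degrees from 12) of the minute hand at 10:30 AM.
The minute hand moves 6 degrees per minute.
At 10:30: 30 x 6 = 180 degrees

Final answer: 180 degrees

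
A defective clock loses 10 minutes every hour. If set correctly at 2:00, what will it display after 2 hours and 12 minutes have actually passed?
For every 60 true minutes, the faulty clock advances 60 - 10 = 50 minutes.
True elapsed: 2 hours and 12 minutes = 132 minutes.
Faulty clock advances: 132 x 50/60 = 110 minutes (drift: 22 minutes behind).
Shown time: 2:00 + 110 minutes = 3:50.

Final answer: 3:50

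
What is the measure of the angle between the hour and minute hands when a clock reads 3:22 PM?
Hour hand position: 3 x 30 + 22 x 0.5 = 101 degrees
Minute hand position: 22 x 6 = 132 degrees
Difference: |101 - 132| = 31 degrees
The angle between the hands is 31 degrees

Final answer: 31 degrees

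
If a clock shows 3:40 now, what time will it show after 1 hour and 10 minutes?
Starting time: 3:40
Adding 10 minutes to 40 minutes: 40 + 10 = 50 minutes
Adding 1 hour: 3 + 1 = 4
Final time: 4:50

Final answer: 4:50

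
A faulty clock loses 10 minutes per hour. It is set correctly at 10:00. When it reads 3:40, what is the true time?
For every 60 true minutes, the faulty clock advances 50 minutes, so 1 faulty-clock minute corresponds to 60/50 true minutes.
From 10:00 to 3:40 on the faulty dial is 340 minutes.
True elapsed: 340 x 60/50 = 408 minutes = 6 hours and 48 minutes.
True time: 10:00 + 6 hours and 48 minutes = 4:48.

Final answer: 4:48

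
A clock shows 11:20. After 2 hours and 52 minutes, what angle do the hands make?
First find the time 2 hours and 52 minutes after 11:20.
Total minutes: 11 x 60 + 20 + 2 x 60 + 52 = 852.
852 mod 720 = 132 minutes = 2:12.
Now compute the angle at 2:12:
Hour hand: 2 x 30 + 12 x 0.5 = 66 degrees
Minute hand: 12 x 6 = 72 degrees
Difference: |66 - 72| = 6 degrees
The angle is 6 degrees

Final answer: 6 degrees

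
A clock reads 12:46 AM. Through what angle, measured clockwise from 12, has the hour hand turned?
The hour hand moves 30 degrees per hour and 0.5 degrees per minute.
At 12:46: (0) x 30 + 46 x 0.5 = 0 + 23 = 23 degrees

Final answer: 23 degrees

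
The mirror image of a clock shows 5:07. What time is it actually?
Reflection across the vertical (12-6) axis maps a hand at angle A degrees to (360 - A) degrees, which sends a reading of T minutes past 12:00 to (720 - T) minutes past 12:00.
Mirror reads 5:07 = 307 minutes past 12:00.
Actual time: (720 - 307) mod 720 = 413 minutes = 6:53.

Final answer: 6:53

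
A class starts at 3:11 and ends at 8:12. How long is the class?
From 3:11 to 8:12:
(8 x 60 + 12) - (3 x 60 + 11) = 492 - 191 = 301 minutes
= 5 hours and 1 minute

Final answer: 5 hours and 1 minute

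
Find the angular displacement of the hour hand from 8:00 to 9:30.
The hour hand moves 0.5 degrees per minute.
Time elapsed: 9:30 - 8:00 = 90 minutes
Angular displacement: 90 x 0.5 = 45 degrees

Final answer: 45 degrees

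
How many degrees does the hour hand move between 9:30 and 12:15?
The hour hand moves 0.5 degrees per minute.
Time elapsed: 12:15 - 9:30 = 165 minutes
Angular displacement: 165 x 0.5 = 82.5 degrees

Final answer: 82.5 degrees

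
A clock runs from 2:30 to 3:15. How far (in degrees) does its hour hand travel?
The hour hand moves 0.5 degrees per minute.
Time elapsed: 3:15 - 2:30 = 45 minutes
Angular displacement: 45 x 0.5 = 22.5 degrees

Final answer: 22.5 degrees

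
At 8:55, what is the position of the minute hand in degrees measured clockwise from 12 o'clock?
The minute hand moves 6 degrees per minute.
At 8:55: 55 x 6 = 330 degrees

Final answer: 330 degrees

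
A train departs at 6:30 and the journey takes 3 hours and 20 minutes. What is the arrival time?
Starting time: 6:30
Adding 20 minutes to 30 minutes: 30 + 20 = 50 minutes
Adding 3 hours: 6 + 3 = 9
Final time: 9:50

Final answer: 9:50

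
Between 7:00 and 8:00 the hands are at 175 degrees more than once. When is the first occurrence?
At t minutes past 7:00, the hour hand is at 30 x 7 + 0.5t degrees and the minute hand is at 6t degrees.
The smaller angle between them is 175 degrees when |30H - 5.5t| = 175 or |30H - 5.5t| = 185.
With H = 7, solve 30 x 7 - 5.5t = +/- target for each target:
  t = (30 x 7 - 175) / 5.5 = 6.36
  t = (30 x 7 + 175) / 5.5 = 70 (outside (0, 60))
  t = (30 x 7 - 185) / 5.5 = 4.55
  t = (30 x 7 + 185) / 5.5 = 71.82 (outside (0, 60))
Valid solutions in (0, 60): {4.55, 6.36} minutes.
The first occurrence is t = 4.55 minutes.
The hands form a 175-degree angle at 4.55 minutes past 7:00.

Final answer: 4.55 minutes past 7:00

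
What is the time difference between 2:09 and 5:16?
From 2:09 to 5:16:
(5 x 60 + 16) - (2 x 60 + 9) = 316 - 129 = 187 minutes
= 3 hours and 7 minutes

Final answer: 3 hours and 7 minutes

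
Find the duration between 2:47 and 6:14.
From 2:47 to 6:14:
(6 x 60 + 14) - (2 x 60 + 47) = 374 - 167 = 207 minutes
= 3 hours and 27 minutes

Final answer: 3 hours and 27 minutes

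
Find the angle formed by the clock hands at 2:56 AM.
Hour hand position: 2 x 30 + 56 x 0.5 = 88 degrees
Minute hand position: 56 x 6 = 336 degrees
Difference: |88 - 336| = 248 degrees
Since 248 > 180, the smaller angle is 360 - 248 = 112 degrees

Final answer: 112 degrees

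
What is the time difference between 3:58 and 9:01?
From 3:58 to 9:01:
(9 x 60 + 1) - (3 x 60 + 58) = 541 - 238 = 303 minutes
= 5 hours and 3 minutes

Final answer: 5 hours and 3 minutes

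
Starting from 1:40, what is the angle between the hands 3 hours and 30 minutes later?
First find the time 3 hours and 30 minutes after 1:40.
Total minutes: 1 x 60 + 40 + 3 x 60 + 30 = 310.
310 mod 720 = 310 minutes = 5:10.
Now compute the angle at 5:10:
Hour hand: 5 x 30 + 10 x 0.5 = 155 degrees
Minute hand: 10 x 6 = 60 degrees
Difference: |155 - 60| = 95 degrees
The angle is 95 degrees

Final answer: 95 degrees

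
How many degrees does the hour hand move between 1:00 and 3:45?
The hour hand moves 0.5 degrees per minute.
Time elapsed: 3:45 - 1:00 = 165 minutes
Angular displacement: 165 x 0.5 = 82.5 degrees

Final answer: 82.5 degrees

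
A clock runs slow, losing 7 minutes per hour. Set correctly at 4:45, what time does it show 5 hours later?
For every 60 true minutes, the faulty clock advances 60 - 7 = 53 minutes.
True elapsed: 5 hours = 300 minutes.
Faulty clock advances: 300 x 53/60 = 265 minutes (drift: 35 minutes behind).
Shown time: 4:45 + 265 minutes = 9:10.

Final answer: 9:10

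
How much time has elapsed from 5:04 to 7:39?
From 5:04 to 7:39:
(7 x 60 + 39) - (5 x 60 + 4) = 459 - 304 = 155 minutes
= 2 hours and 35 minutes

Final answer: 2 hours and 35 minutes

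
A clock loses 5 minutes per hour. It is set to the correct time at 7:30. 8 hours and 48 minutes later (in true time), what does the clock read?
For every 60 true minutes, the faulty clock advances 60 - 5 = 55 minutes.
True elapsed: 8 hours and 48 minutes = 528 minutes.
Faulty clock advances: 528 x 55/60 = 484 minutes (drift: 44 minutes behind).
Shown time: 7:30 + 484 minutes = 3:34.

Final answer: 3:34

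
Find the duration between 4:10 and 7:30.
From 4:10 to 7:30:
(7 x 60 + 30) - (4 x 60 + 10) = 450 - 250 = 200 minutes
= 3 hours and 20 minutes

Final answer: 3 hours and 20 minutes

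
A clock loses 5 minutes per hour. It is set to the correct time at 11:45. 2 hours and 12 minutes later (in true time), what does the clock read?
For every 60 true minutes, the faulty clock advances 60 - 5 = 55 minutes.
True elapsed: 2 hours and 12 minutes = 132 minutes.
Faulty clock advances: 132 x 55/60 = 121 minutes (drift: 11 minutes behind).
Shown time: 11:45 + 121 minutes = 1:46.

Final answer: 1:46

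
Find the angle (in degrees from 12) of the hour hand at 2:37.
The hour hand moves 30 degrees per hour and 0.5 degrees per minute.
At 2:37: (2) x 30 + 37 x 0.5 = 60 + 18.5 = 78.5 degrees

Final answer: 78.5 degrees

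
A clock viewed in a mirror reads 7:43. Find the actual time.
Reflection across the vertical (12-6) axis maps a hand at angle A degrees to (360 - A) degrees, which sends a reading of T minutes past 12:00 to (720 - T) minutes past 12:00.
Mirror reads 7:43 = 463 minutes past 12:00.
Actual time: (720 - 463) mod 720 = 257 minutes = 4:17.

Final answer: 4:17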